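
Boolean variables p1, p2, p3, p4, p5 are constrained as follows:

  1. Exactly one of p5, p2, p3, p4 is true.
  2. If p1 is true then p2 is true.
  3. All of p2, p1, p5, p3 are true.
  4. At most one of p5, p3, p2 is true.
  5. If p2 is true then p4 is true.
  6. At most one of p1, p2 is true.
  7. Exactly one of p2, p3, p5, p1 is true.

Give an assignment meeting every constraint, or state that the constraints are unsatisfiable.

Case p1 = True:
  (2) with p1=T forces p2 = True.
  Constraint (6) is violated (p1=T, p2=T) — contradiction.
Case p1 = False:
  Constraint (3) is violated (p1=F) — contradiction.
Both cases fail — unsatisfiable.

Unsatisfiable — no assignment works.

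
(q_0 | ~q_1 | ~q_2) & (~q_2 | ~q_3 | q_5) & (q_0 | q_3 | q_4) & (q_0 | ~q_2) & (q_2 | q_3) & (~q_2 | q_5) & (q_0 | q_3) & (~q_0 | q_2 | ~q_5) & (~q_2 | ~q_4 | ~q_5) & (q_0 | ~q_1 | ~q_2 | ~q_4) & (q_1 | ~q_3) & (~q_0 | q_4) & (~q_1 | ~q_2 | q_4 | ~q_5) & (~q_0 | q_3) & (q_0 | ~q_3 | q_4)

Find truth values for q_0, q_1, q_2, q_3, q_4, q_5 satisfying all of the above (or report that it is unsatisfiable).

q_0 = False, q_1 = True, q_2 = False, q_3 = True, q_4 = True, q_5 = True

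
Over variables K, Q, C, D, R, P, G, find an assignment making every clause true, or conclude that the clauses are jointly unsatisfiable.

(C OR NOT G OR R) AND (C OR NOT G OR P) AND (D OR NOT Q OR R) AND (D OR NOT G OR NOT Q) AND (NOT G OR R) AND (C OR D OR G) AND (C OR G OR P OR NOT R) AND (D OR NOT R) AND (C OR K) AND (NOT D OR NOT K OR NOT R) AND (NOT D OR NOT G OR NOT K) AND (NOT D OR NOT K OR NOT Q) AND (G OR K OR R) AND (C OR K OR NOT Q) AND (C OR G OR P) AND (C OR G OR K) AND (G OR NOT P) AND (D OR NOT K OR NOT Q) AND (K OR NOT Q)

K: True, Q: False, C: True, D: True, R: False, P: False, G: False

Set K = True.
Set Q = False.
Set C = True.
Set D = True.
  then (NOT D OR NOT K OR NOT R) forces R = False.
  then (NOT D OR NOT G OR NOT K) forces G = False.
  then (G OR NOT P) forces P = False.
All clauses satisfied.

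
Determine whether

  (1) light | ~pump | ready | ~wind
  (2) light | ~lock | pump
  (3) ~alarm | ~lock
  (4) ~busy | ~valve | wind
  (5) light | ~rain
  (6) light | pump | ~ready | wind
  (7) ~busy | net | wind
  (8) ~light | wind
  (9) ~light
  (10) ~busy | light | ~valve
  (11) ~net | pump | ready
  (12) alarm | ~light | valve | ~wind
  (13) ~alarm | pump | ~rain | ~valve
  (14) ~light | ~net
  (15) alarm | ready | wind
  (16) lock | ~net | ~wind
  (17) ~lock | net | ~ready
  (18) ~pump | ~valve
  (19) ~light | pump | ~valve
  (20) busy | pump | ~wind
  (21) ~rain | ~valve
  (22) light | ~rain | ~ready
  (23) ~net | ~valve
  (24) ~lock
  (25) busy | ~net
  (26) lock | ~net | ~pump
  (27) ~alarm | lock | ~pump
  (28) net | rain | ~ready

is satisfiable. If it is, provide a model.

alarm=T, net=F, wind=T, rain=F, light=F, valve=F, ready=F, pump=F, busy=T, lock=F

Unit clause (~light) forces light = False.
Unit clause (~lock) forces lock = False.
In (light | ~rain) only ~rain is left, so rain = False.
Set alarm = True.
  then (~alarm | lock | ~pump) forces pump = False.
Try net = True:
  (~net | pump | ready) forces ready = True.
  (light | pump | ~ready | wind) forces wind = True.
  clause (lock | ~net | ~wind) is falsified — backtrack.
So net = False.
  then (net | rain | ~ready) forces ready = False.
Set wind = True.
  then (busy | pump | ~wind) forces busy = True.
  then (~busy | light | ~valve) forces valve = False.
All clauses satisfied.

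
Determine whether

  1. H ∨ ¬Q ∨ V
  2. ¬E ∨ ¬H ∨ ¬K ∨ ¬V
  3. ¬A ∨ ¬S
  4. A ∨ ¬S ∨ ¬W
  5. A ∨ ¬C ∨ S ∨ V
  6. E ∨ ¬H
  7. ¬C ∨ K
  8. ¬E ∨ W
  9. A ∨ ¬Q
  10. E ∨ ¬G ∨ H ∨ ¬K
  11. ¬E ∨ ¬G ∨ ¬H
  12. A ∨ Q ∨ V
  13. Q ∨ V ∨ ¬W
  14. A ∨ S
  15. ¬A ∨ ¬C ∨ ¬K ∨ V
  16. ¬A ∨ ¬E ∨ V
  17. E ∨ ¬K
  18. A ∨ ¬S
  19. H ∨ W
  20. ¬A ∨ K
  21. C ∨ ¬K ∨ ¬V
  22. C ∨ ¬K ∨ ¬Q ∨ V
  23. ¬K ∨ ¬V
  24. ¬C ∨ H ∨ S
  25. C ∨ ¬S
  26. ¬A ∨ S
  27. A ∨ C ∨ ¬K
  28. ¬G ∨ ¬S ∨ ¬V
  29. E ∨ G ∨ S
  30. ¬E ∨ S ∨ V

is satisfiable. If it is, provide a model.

No satisfying assignment exists.

Case S = True:
  (¬A ∨ ¬S) forces A = False.
  Clause (A ∨ ¬S) is falsified — contradiction.
Case S = False:
  (A ∨ S) forces A = True.
  Clause (¬A ∨ S) is falsified — contradiction.
Both cases fail, so the formula is unsatisfiable.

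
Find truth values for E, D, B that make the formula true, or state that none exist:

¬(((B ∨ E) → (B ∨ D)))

E = True; D = False; B = False

  ¬(((B ∨ E) → (B ∨ D))) = True
    (B ∨ E) → (B ∨ D) = False
      B ∨ E = True
      B ∨ D = False
The formula evaluates to True.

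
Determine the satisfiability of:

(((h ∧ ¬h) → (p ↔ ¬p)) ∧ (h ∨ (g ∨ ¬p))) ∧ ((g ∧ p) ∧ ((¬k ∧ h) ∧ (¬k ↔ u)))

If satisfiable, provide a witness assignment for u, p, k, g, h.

u = True; p = True; k = False; g = True; h = True

  ((h ∧ ¬h) → (p ↔ ¬p)) ∧ (h ∨ (g ∨ ¬p)) = True
    (h ∧ ¬h) → (p ↔ ¬p) = True
      h ∧ ¬h = False
        ¬h = False
      p ↔ ¬p = False
        ¬p = False
    h ∨ (g ∨ ¬p) = True
      g ∨ ¬p = True
        ¬p = False
  (g ∧ p) ∧ ((¬k ∧ h) ∧ (¬k ↔ u)) = True
    g ∧ p = True
    (¬k ∧ h) ∧ (¬k ↔ u) = True
      ¬k ∧ h = True
        ¬k = True
      ¬k ↔ u = True
        ¬k = True
Both conjuncts True, so the formula holds.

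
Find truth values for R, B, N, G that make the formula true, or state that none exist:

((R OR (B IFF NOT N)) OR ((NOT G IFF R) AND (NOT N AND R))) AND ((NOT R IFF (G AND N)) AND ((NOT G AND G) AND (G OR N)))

Case G = True: the conjunct NOT G is False.
Case G = False: the conjunct G is False.
Both cases fail — unsatisfiable.

UNSATISFIABLE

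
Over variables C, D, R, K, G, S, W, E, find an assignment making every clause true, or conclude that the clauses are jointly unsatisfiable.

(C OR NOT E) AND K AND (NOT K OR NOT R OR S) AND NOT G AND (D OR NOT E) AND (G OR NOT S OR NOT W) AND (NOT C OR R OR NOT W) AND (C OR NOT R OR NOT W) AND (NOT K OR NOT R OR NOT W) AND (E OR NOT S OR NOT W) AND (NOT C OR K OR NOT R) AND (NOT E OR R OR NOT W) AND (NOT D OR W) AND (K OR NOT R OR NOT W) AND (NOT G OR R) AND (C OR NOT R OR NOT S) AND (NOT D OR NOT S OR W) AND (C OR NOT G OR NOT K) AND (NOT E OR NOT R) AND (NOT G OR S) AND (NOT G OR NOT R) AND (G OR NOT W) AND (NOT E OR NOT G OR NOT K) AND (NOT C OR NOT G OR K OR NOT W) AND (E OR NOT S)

C = False, D = False, R = False, K = True, G = False, S = False, W = False, E = False

Unit clause (K) forces K = True.
Unit clause (NOT G) forces G = False.
In (G OR NOT W) only NOT W is left, so W = False.
In (NOT D OR W) only NOT D is left, so D = False.
In (D OR NOT E) only NOT E is left, so E = False.
In (E OR NOT S) only NOT S is left, so S = False.
In (NOT K OR NOT R OR S) only NOT R is left, so R = False.
Set C = False.
All clauses satisfied.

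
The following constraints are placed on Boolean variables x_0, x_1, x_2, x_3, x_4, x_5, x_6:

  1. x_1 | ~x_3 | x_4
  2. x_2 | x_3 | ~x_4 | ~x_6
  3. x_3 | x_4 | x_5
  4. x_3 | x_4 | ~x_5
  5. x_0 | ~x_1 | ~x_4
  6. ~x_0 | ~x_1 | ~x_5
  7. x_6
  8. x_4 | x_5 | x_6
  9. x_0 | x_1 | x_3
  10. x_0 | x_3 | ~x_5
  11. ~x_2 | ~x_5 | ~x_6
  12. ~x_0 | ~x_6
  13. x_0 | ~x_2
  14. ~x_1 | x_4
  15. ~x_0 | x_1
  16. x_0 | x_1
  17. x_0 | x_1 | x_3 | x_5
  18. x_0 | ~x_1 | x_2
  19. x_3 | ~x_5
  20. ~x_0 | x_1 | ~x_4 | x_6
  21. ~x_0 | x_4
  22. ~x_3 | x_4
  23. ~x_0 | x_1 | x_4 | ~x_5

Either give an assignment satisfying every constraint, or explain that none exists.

Case x_6 = True:
  (~x_0 | ~x_6) forces x_0 = False.
  (x_0 | ~x_2) forces x_2 = False.
  (x_0 | x_1) forces x_1 = True.
  Clause (x_0 | ~x_1 | x_2) is falsified — contradiction.
Case x_6 = False:
  Clause (x_6) is falsified — contradiction.
Both cases fail, so the formula is unsatisfiable.

No satisfying assignment exists.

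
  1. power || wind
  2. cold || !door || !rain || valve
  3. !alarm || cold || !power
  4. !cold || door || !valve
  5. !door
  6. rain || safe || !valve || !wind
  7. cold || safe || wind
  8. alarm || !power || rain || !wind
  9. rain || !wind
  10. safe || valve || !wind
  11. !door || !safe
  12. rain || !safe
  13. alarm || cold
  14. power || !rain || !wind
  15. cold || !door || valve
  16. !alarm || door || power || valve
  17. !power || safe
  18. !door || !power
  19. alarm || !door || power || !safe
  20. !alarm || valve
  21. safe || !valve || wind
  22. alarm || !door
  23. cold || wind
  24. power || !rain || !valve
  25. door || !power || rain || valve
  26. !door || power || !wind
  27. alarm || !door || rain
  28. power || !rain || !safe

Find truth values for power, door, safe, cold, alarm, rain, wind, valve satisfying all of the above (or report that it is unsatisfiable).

power = True, door = False, safe = True, cold = True, alarm = False, rain = True, wind = True, valve = False

Unit clause (!door) forces door = False.
Set power = True.
  then (!power || safe) forces safe = True.
  then (rain || !safe) forces rain = True.
Try cold = False:
  (!alarm || cold || !power) forces alarm = False.
  clause (alarm || cold) is falsified — backtrack.
So cold = True.
  then (!cold || door || !valve) forces valve = False.
  then (!alarm || valve) forces alarm = False.
Set wind = True.
All clauses satisfied.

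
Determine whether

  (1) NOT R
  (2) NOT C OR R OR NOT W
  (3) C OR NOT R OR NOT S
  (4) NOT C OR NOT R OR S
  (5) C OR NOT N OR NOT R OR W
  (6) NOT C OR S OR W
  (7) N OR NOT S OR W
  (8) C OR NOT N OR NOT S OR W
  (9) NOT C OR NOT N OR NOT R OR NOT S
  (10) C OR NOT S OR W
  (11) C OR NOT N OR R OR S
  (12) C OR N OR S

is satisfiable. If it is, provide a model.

Unit clause (NOT R) forces R = False.
Set W = True.
  then (NOT C OR R OR NOT W) forces C = False.
Try S = False:
  (C OR NOT N OR R OR S) forces N = False.
  clause (C OR N OR S) is falsified — backtrack.
So S = True.
Set N = False.
All clauses satisfied.

W = True; S = True; N = False; R = False; C = False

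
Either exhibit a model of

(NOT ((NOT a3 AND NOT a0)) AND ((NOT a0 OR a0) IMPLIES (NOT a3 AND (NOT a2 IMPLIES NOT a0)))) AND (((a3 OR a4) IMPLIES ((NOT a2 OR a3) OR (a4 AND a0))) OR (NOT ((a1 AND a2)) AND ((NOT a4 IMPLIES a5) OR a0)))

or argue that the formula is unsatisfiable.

a0 = True; a1 = False; a2 = True; a3 = False; a4 = False; a5 = True

  NOT ((NOT a3 AND NOT a0)) AND ((NOT a0 OR a0) IMPLIES (NOT a3 AND (NOT a2 IMPLIES NOT a0))) = True
    NOT ((NOT a3 AND NOT a0)) = True
      NOT a3 AND NOT a0 = False
        NOT a3 = True
        NOT a0 = False
    (NOT a0 OR a0) IMPLIES (NOT a3 AND (NOT a2 IMPLIES NOT a0)) = True
      NOT a0 OR a0 = True
        NOT a0 = False
      NOT a3 AND (NOT a2 IMPLIES NOT a0) = True
        NOT a3 = True
        NOT a2 IMPLIES NOT a0 = True
          NOT a2 = False
          NOT a0 = False
  ((a3 OR a4) IMPLIES ((NOT a2 OR a3) OR (a4 AND a0))) OR (NOT ((a1 AND a2)) AND ((NOT a4 IMPLIES a5) OR a0)) = True
    (a3 OR a4) IMPLIES ((NOT a2 OR a3) OR (a4 AND a0)) = True
      a3 OR a4 = False
      (NOT a2 OR a3) OR (a4 AND a0) = False
        NOT a2 OR a3 = False
          NOT a2 = False
        a4 AND a0 = False
    NOT ((a1 AND a2)) AND ((NOT a4 IMPLIES a5) OR a0) = True
      NOT ((a1 AND a2)) = True
        a1 AND a2 = False
      (NOT a4 IMPLIES a5) OR a0 = True
        NOT a4 IMPLIES a5 = True
          NOT a4 = True
Both conjuncts True, so the formula holds.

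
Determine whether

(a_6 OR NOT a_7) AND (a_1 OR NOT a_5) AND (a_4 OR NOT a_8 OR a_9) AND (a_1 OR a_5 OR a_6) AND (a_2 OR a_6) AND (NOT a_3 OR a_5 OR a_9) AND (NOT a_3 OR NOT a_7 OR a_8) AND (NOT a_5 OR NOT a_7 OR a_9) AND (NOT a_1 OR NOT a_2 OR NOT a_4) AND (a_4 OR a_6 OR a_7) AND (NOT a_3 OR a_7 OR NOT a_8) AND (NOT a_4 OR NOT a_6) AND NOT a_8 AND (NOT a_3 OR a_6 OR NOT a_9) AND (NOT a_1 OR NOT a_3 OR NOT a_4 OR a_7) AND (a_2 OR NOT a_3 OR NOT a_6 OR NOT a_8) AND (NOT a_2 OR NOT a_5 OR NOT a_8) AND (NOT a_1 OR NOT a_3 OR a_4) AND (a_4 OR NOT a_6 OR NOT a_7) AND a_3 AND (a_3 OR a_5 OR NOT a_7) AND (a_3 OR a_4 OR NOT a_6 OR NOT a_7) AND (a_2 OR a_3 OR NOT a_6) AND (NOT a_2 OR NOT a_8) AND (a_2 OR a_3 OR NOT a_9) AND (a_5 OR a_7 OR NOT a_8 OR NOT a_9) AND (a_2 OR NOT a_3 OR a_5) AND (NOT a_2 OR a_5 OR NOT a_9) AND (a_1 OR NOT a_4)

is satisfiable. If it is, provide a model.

No satisfying assignment exists.

Case a_1 = True:
  (NOT a_8) forces a_8 = False.
  (a_3) forces a_3 = True.
  (NOT a_3 OR NOT a_7 OR a_8) forces a_7 = False.
  (NOT a_1 OR NOT a_3 OR NOT a_4 OR a_7) forces a_4 = False.
  Clause (NOT a_1 OR NOT a_3 OR a_4) is falsified — contradiction.
Case a_1 = False:
  (a_1 OR NOT a_5) forces a_5 = False.
  (a_1 OR a_5 OR a_6) forces a_6 = True.
  (NOT a_4 OR NOT a_6) forces a_4 = False.
  (NOT a_8) forces a_8 = False.
  (a_4 OR NOT a_6 OR NOT a_7) forces a_7 = False.
  (a_3) forces a_3 = True.
  (NOT a_3 OR a_5 OR a_9) forces a_9 = True.
  (a_2 OR NOT a_3 OR a_5) forces a_2 = True.
  Clause (NOT a_2 OR a_5 OR NOT a_9) is falsified — contradiction.
Both cases fail, so the formula is unsatisfiable.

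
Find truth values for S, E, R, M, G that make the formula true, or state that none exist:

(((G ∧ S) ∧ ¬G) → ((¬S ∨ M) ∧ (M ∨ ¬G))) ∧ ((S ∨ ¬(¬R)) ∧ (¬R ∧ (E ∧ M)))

S = True, E = True, R = False, M = True, G = False

  ((G ∧ S) ∧ ¬G) → ((¬S ∨ M) ∧ (M ∨ ¬G)) = True
    (G ∧ S) ∧ ¬G = False
      G ∧ S = False
      ¬G = True
    (¬S ∨ M) ∧ (M ∨ ¬G) = True
      ¬S ∨ M = True
        ¬S = False
      M ∨ ¬G = True
        ¬G = True
  (S ∨ ¬(¬R)) ∧ (¬R ∧ (E ∧ M)) = True
    S ∨ ¬(¬R) = True
      ¬(¬R) = False
        ¬R = True
    ¬R ∧ (E ∧ M) = True
      ¬R = True
      E ∧ M = True
Both conjuncts True, so the formula holds.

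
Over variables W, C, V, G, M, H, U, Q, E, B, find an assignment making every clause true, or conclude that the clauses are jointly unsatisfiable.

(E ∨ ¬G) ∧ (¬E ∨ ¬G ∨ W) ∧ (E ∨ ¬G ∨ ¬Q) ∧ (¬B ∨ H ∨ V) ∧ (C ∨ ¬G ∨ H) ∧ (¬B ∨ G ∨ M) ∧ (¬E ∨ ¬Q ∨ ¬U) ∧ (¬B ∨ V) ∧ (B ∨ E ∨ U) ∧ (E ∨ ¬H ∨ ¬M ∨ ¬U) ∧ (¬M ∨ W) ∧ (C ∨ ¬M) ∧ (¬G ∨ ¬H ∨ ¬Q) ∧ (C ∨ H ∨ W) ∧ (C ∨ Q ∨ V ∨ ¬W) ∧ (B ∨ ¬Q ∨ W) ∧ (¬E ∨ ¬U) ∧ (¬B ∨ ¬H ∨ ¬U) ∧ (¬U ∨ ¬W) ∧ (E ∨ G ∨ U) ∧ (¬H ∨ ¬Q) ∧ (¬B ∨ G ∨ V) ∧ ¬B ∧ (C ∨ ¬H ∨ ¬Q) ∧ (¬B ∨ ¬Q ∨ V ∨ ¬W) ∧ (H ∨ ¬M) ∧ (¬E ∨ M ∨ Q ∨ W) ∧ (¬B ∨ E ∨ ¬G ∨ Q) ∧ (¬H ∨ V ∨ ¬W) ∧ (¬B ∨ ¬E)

W: False, C: False, V: True, G: False, M: False, H: True, U: True, Q: False, E: False, B: False

Unit clause (¬B) forces B = False.
Set W = False.
  then (¬M ∨ W) forces M = False.
  then (B ∨ ¬Q ∨ W) forces Q = False.
  then (¬E ∨ M ∨ Q ∨ W) forces E = False.
  then (E ∨ ¬G) forces G = False.
  then (B ∨ E ∨ U) forces U = True.
Set C = False.
  then (C ∨ H ∨ W) forces H = True.
Set V = True.
All clauses satisfied.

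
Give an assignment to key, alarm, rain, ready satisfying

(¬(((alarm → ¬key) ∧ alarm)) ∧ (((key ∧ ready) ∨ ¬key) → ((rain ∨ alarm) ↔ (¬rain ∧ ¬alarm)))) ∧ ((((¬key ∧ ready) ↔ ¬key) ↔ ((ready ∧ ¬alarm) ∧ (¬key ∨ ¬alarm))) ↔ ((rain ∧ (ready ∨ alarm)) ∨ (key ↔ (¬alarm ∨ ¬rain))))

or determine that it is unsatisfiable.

Case alarm = True: the formula simplifies to (¬(¬key) ∧ ¬(((key ∧ ready) ∨ ¬key))) ∧ (¬(((¬key ∧ ready) ↔ ¬key)) ↔ (rain ∨ (key ↔ ¬rain))).
  key = True: simplifies to ¬ready ∧ ¬((rain ∨ ¬rain)).
    rain = True: the conjunct ¬((rain ∨ ¬rain)) becomes ¬((True ∨ False)) = False.
    rain = False: the conjunct ¬((rain ∨ ¬rain)) becomes ¬((False ∨ True)) = False.
  key = False: the conjunct ¬(¬key) becomes ¬(¬False) = False.
Case alarm = False: the formula simplifies to (((key ∧ ready) ∨ ¬key) → (rain ↔ ¬rain)) ∧ ((((¬key ∧ ready) ↔ ¬key) ↔ ready) ↔ ((rain ∧ ready) ∨ key)).
  key = True: simplifies to (ready → (rain ↔ ¬rain)) ∧ ready.
    ready = True: simplifies to rain ↔ ¬rain.
      rain = True: this becomes True ↔ ¬True = False.
      rain = False: this becomes False ↔ ¬False = False.
    ready = False: the conjunct ready is False.
  key = False: simplifies to (rain ↔ ¬rain) ∧ ((ready ↔ ready) ↔ (rain ∧ ready)).
    rain = True: the conjunct rain ↔ ¬rain becomes True ↔ ¬True = False.
    rain = False: the conjunct rain ↔ ¬rain becomes False ↔ ¬False = False.
Both cases fail — unsatisfiable.

Unsatisfiable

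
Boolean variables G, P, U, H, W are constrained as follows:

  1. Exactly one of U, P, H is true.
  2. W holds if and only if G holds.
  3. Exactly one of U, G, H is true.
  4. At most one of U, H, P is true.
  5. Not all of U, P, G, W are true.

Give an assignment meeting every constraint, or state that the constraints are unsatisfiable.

G = True; P = True; U = False; H = False; W = True

  (1) {U, P, H}: 1 true — exactly one ✓
  (2) W=T, G=T — same ✓
  (3) {U, G, H}: 1 true — exactly one ✓
  (4) {U, H, P}: 1 true — at most one ✓
  (5) {U, P, G, W}: 3/4 true — not all ✓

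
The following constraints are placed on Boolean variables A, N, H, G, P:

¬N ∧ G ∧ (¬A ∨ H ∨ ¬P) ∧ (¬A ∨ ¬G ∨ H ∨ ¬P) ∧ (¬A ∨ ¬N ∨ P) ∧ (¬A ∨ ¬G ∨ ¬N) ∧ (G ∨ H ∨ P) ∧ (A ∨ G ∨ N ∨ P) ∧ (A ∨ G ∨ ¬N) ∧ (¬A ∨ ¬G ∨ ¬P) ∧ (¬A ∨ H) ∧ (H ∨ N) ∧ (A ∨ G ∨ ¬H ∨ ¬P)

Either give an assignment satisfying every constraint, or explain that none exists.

A = True, N = False, H = True, G = True, P = False

Unit clause (¬N) forces N = False.
Unit clause (G) forces G = True.
In (H ∨ N) only H is left, so H = True.
Set A = True.
  then (¬A ∨ ¬G ∨ ¬P) forces P = False.
All clauses satisfied.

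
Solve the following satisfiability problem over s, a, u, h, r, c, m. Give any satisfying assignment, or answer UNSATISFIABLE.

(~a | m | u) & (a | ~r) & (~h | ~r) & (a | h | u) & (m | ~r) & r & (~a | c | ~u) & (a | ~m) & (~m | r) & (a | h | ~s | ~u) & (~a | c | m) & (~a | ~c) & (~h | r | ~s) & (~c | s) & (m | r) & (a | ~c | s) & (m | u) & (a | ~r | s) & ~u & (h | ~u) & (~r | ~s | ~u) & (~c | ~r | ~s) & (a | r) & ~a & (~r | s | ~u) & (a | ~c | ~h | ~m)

Case a = True:
  Clause (~a) is falsified — contradiction.
Case a = False:
  (a | ~r) forces r = False.
  Clause (r) is falsified — contradiction.
Both cases fail, so the formula is unsatisfiable.

The formula is unsatisfiable.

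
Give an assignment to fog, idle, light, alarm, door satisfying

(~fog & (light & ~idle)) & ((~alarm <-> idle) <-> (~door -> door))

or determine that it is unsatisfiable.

fog=F; idle=F; light=T; alarm=F; door=F

  ~fog & (light & ~idle) = True
    ~fog = True
    light & ~idle = True
      ~idle = True
  (~alarm <-> idle) <-> (~door -> door) = True
    ~alarm <-> idle = False
      ~alarm = True
    ~door -> door = False
      ~door = True
Both conjuncts True, so the formula holds.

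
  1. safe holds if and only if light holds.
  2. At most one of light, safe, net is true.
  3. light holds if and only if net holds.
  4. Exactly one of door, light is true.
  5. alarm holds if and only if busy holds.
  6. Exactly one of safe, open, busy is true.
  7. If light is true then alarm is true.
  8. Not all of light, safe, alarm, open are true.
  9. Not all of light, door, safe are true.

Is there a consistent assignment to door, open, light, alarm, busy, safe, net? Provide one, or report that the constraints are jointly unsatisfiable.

door=T; open=T; light=F; alarm=F; busy=F; safe=F; net=F

  (1) safe=F, light=F — same ✓
  (2) {light, safe, net}: 0 true — at most one ✓
  (3) light=F, net=F — same ✓
  (4) {door, light}: 1 true — exactly one ✓
  (5) alarm=F, busy=F — same ✓
  (6) {safe, open, busy}: 1 true — exactly one ✓
  (7) light=F ⇒ alarm: vacuous ✓
  (8) {light, safe, alarm, open}: 1/4 true — not all ✓
  (9) {light, door, safe}: 1/3 true — not all ✓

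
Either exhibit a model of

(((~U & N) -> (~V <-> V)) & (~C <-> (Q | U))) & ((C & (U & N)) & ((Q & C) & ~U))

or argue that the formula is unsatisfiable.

Case U = True: the conjunct ~U is False.
Case U = False: the conjunct U is False.
Both cases fail — unsatisfiable.

Unsatisfiable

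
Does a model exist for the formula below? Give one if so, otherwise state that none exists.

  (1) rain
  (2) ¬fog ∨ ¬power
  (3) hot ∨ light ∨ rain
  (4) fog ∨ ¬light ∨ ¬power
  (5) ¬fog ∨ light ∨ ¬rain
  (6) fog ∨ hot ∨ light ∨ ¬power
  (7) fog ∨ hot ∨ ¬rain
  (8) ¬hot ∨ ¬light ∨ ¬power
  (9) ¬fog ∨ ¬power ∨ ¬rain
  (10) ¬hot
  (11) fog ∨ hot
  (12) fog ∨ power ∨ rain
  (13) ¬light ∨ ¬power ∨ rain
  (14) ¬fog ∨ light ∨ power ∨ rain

hot = False, fog = True, light = True, power = False, rain = True

Unit clause (rain) forces rain = True.
Unit clause (¬hot) forces hot = False.
In (fog ∨ hot) only fog is left, so fog = True.
In (¬fog ∨ ¬power) only ¬power is left, so power = False.
In (¬fog ∨ light ∨ ¬rain) only light is left, so light = True.
All clauses satisfied.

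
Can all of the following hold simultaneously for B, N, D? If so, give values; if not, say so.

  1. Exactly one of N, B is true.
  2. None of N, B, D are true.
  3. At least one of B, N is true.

Unsatisfiable

Case B = True:
  Constraint (2) is violated (B=T) — contradiction.
Case B = False:
  (1) with B=F forces N = True.
  Constraint (2) is violated (N=T) — contradiction.
Both cases fail — unsatisfiable.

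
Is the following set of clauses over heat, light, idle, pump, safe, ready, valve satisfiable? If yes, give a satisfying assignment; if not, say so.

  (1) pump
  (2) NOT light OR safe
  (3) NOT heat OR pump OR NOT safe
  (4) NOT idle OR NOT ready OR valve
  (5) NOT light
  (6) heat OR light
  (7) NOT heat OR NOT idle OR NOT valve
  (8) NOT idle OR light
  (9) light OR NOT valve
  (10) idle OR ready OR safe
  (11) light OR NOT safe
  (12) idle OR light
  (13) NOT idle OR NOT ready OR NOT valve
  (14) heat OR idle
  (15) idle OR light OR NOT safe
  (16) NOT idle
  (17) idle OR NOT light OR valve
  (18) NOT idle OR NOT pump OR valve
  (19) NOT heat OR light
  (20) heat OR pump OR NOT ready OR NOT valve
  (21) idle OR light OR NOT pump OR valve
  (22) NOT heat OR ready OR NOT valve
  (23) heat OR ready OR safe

No satisfying assignment exists.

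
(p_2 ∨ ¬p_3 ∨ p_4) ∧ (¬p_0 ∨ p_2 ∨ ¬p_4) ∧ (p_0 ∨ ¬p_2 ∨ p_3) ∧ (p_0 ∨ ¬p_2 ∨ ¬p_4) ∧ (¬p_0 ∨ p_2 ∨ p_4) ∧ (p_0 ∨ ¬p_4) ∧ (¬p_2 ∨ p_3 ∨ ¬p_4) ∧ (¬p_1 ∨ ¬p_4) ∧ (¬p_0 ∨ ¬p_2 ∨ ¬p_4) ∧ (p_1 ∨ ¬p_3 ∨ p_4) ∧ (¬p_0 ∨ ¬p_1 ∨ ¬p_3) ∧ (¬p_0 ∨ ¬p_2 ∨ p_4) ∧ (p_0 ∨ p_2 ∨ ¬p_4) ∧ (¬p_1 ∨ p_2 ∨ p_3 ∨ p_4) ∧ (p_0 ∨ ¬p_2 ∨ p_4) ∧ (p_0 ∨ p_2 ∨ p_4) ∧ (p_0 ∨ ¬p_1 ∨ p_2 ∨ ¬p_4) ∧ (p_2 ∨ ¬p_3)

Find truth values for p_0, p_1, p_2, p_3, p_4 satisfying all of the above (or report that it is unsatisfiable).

Case p_0 = True:
  If p_4 = True:
    (¬p_0 ∨ p_2 ∨ ¬p_4) forces p_2 = True.
    clause (¬p_0 ∨ ¬p_2 ∨ ¬p_4) is falsified.
  If p_4 = False:
    (¬p_0 ∨ p_2 ∨ p_4) forces p_2 = True.
    clause (¬p_0 ∨ ¬p_2 ∨ p_4) is falsified.
  Every sub-case reaches a contradiction.
Case p_0 = False:
  (p_0 ∨ ¬p_4) forces p_4 = False.
  (p_0 ∨ ¬p_2 ∨ p_4) forces p_2 = False.
  Clause (p_0 ∨ p_2 ∨ p_4) is falsified — contradiction.
Both cases fail, so the formula is unsatisfiable.

The formula is unsatisfiable.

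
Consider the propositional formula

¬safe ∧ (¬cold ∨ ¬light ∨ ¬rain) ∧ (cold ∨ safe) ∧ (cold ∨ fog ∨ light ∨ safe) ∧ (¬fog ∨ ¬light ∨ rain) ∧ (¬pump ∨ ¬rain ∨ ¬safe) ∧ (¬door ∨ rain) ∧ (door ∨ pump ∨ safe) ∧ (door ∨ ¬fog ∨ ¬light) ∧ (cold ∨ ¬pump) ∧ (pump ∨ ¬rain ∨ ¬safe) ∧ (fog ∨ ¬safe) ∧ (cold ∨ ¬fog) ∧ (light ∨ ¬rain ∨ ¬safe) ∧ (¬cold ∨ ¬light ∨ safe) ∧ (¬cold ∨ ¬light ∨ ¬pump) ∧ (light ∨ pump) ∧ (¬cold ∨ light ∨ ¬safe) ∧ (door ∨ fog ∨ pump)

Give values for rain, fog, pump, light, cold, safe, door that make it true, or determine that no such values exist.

rain = True, fog = False, pump = True, light = False, cold = True, safe = False, door = False

Unit clause (¬safe) forces safe = False.
In (cold ∨ safe) only cold is left, so cold = True.
In (¬cold ∨ ¬light ∨ safe) only ¬light is left, so light = False.
In (light ∨ pump) only pump is left, so pump = True.
Set rain = True.
Set fog = False.
Set door = False.
All clauses satisfied.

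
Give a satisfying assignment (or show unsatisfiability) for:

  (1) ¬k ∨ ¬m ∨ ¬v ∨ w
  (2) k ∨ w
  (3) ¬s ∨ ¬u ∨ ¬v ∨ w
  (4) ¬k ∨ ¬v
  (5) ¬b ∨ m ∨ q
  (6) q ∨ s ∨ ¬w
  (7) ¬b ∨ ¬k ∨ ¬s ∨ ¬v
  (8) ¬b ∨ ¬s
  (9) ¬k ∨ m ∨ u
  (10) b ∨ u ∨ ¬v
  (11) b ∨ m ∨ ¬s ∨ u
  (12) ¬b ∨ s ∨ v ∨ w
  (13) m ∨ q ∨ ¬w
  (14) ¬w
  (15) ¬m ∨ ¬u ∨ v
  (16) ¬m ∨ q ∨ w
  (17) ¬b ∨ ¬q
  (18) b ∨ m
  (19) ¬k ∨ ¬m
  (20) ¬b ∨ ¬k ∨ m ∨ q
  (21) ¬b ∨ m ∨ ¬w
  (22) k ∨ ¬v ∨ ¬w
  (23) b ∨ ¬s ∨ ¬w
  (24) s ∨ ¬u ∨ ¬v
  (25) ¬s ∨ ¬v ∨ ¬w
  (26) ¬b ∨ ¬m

Unsatisfiable

Case w = True:
  Clause (¬w) is falsified — contradiction.
Case w = False:
  (k ∨ w) forces k = True.
  (¬k ∨ ¬v) forces v = False.
  (¬k ∨ ¬m) forces m = False.
  (¬k ∨ m ∨ u) forces u = True.
  (b ∨ m) forces b = True.
  (¬b ∨ m ∨ q) forces q = True.
  Clause (¬b ∨ ¬q) is falsified — contradiction.
Both cases fail, so the formula is unsatisfiable.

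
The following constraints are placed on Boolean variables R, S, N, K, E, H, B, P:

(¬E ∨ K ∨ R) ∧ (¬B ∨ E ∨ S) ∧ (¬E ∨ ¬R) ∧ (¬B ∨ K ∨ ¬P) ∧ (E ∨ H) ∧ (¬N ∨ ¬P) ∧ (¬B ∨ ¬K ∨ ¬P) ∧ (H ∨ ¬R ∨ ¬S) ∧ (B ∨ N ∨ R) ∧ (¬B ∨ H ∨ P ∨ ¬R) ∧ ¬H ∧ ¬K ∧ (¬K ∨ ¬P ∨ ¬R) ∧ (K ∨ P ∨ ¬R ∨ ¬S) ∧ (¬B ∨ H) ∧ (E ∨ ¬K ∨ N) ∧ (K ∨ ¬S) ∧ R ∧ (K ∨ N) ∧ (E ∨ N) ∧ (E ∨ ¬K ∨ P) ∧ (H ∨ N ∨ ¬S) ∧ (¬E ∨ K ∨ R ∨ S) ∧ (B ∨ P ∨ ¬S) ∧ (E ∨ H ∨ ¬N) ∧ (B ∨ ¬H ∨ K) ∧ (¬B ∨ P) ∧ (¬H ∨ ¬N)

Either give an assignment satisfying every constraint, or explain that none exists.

Unsatisfiable — no assignment works.

Case R = True:
  (¬E ∨ ¬R) forces E = False.
  (E ∨ H) forces H = True.
  Clause (¬H) is falsified — contradiction.
Case R = False:
  Clause (R) is falsified — contradiction.
Both cases fail, so the formula is unsatisfiable.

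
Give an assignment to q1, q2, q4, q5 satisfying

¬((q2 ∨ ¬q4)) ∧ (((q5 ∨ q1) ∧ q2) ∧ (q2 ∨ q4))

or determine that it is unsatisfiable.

Case q2 = True: the conjunct ¬((q2 ∨ ¬q4)) becomes ¬((True ∨ ¬q4)) = False.
Case q2 = False: the conjunct q2 is False.
Both cases fail — unsatisfiable.

Unsatisfiable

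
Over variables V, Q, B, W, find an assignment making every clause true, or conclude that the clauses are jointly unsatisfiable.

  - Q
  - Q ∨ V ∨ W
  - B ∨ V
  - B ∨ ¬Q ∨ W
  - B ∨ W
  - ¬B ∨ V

V = True, Q = True, B = True, W = False

Unit clause (Q) forces Q = True.
Try V = False:
  (B ∨ V) forces B = True.
  clause (¬B ∨ V) is falsified — backtrack.
So V = True.
Set B = True.
Set W = False.
All clauses satisfied.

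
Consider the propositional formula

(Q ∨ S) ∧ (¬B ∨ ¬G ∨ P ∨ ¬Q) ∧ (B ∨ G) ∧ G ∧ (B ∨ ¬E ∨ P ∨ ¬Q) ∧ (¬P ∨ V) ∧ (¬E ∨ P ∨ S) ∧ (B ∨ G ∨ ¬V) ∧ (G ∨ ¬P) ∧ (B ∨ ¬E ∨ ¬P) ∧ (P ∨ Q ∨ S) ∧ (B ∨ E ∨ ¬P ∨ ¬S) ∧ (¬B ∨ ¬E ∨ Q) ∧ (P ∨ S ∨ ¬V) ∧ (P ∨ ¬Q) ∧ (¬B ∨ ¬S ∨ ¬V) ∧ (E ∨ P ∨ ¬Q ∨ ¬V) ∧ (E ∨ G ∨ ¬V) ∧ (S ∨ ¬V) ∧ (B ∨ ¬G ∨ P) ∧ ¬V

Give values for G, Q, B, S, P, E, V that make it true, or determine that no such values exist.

G = True, Q = False, B = True, S = True, P = False, E = False, V = False

Unit clause (G) forces G = True.
Unit clause (¬V) forces V = False.
In (¬P ∨ V) only ¬P is left, so P = False.
In (P ∨ ¬Q) only ¬Q is left, so Q = False.
In (B ∨ ¬G ∨ P) only B is left, so B = True.
In (Q ∨ S) only S is left, so S = True.
In (¬B ∨ ¬E ∨ Q) only ¬E is left, so E = False.
All clauses satisfied.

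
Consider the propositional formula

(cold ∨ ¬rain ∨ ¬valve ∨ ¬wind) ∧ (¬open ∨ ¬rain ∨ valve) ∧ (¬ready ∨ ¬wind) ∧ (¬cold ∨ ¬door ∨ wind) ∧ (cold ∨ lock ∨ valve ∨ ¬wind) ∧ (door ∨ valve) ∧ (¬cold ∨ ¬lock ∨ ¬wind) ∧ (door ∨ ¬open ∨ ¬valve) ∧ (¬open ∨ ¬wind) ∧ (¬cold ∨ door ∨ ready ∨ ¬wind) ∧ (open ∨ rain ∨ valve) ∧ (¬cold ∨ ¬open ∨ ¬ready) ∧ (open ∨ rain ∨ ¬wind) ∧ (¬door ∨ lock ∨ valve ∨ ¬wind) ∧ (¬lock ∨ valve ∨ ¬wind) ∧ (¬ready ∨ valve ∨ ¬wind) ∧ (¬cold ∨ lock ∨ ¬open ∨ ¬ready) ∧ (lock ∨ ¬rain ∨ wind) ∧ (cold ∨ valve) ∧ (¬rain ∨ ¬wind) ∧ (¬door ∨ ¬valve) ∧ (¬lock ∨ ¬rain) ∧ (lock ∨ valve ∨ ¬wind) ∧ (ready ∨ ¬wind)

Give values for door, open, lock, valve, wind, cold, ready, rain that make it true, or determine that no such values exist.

door: False; open: False; lock: True; valve: True; wind: False; cold: False; ready: True; rain: False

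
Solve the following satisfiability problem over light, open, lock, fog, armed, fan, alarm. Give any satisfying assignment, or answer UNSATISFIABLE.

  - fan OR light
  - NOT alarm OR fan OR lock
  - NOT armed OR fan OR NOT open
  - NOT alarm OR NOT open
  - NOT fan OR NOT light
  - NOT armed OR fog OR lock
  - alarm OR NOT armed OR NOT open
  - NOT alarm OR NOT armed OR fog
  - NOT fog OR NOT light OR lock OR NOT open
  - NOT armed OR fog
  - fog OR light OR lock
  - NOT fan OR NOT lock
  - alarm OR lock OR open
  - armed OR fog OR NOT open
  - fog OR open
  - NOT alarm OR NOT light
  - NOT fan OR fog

light = False, open = True, lock = False, fog = True, armed = False, fan = True, alarm = False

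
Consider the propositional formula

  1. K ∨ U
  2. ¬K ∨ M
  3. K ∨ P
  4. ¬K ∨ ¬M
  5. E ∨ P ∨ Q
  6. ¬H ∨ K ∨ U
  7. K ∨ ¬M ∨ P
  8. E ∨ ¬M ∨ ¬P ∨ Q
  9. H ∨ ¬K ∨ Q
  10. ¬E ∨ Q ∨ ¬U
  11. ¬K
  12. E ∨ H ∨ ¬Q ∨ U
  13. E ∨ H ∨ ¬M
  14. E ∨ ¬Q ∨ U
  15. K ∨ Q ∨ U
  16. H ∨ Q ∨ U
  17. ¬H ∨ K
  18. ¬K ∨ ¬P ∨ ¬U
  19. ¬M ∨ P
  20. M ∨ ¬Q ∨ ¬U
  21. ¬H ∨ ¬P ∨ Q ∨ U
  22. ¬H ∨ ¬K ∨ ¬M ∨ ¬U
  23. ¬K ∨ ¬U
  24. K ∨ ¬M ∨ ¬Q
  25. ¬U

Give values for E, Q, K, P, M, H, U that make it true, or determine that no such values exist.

No satisfying assignment exists.

Case K = True:
  Clause (¬K) is falsified — contradiction.
Case K = False:
  (K ∨ U) forces U = True.
  Clause (¬U) is falsified — contradiction.
Both cases fail, so the formula is unsatisfiable.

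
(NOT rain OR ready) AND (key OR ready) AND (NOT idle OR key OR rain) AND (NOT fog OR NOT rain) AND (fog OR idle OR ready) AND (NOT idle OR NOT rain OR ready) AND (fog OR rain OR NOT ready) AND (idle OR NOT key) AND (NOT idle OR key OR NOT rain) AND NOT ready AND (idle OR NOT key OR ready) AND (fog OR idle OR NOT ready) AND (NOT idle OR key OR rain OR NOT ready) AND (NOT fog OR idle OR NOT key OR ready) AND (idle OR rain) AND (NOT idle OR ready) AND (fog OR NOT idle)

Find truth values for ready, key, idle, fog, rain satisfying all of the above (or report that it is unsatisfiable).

UNSATISFIABLE

Case ready = True:
  Clause (NOT ready) is falsified — contradiction.
Case ready = False:
  (NOT rain OR ready) forces rain = False.
  (key OR ready) forces key = True.
  (idle OR NOT key) forces idle = True.
  Clause (NOT idle OR ready) is falsified — contradiction.
Both cases fail, so the formula is unsatisfiable.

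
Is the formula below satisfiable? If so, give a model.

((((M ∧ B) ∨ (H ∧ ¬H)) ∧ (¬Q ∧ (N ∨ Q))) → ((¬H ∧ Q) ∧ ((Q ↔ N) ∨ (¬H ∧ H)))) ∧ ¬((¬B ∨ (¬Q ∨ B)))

Unsatisfiable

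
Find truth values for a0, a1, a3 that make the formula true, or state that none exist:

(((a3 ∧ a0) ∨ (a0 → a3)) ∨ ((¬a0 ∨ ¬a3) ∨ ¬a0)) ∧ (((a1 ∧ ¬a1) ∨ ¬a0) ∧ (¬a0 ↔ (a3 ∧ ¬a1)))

a0: False, a1: False, a3: True

  ((a3 ∧ a0) ∨ (a0 → a3)) ∨ ((¬a0 ∨ ¬a3) ∨ ¬a0) = True
    (a3 ∧ a0) ∨ (a0 → a3) = True
      a3 ∧ a0 = False
      a0 → a3 = True
    (¬a0 ∨ ¬a3) ∨ ¬a0 = True
      ¬a0 ∨ ¬a3 = True
        ¬a0 = True
        ¬a3 = False
      ¬a0 = True
  ((a1 ∧ ¬a1) ∨ ¬a0) ∧ (¬a0 ↔ (a3 ∧ ¬a1)) = True
    (a1 ∧ ¬a1) ∨ ¬a0 = True
      a1 ∧ ¬a1 = False
        ¬a1 = True
      ¬a0 = True
    ¬a0 ↔ (a3 ∧ ¬a1) = True
      ¬a0 = True
      a3 ∧ ¬a1 = True
        ¬a1 = True
Both conjuncts True, so the formula holds.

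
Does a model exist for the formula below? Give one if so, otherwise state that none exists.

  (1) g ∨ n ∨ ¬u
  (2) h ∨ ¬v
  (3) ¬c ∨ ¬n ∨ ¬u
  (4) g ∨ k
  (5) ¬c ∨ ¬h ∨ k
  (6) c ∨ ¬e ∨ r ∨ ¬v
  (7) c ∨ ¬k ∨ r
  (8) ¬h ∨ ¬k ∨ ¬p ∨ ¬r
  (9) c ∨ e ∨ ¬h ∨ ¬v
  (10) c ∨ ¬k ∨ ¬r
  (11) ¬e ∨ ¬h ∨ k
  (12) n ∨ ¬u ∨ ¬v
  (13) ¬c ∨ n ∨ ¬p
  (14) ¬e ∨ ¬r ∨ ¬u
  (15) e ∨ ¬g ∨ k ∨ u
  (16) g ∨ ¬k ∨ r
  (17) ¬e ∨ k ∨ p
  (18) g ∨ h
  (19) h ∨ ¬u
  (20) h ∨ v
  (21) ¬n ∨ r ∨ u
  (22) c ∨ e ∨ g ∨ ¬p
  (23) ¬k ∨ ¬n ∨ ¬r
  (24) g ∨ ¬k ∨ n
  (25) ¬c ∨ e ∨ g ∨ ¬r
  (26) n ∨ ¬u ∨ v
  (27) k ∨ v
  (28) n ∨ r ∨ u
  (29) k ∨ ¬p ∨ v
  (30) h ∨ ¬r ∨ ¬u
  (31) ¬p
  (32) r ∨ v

p = False, c = True, e = True, n = False, v = True, g = True, u = False, k = True, h = True, r = True

Unit clause (¬p) forces p = False.
Set c = True.
Set e = True.
  then (¬e ∨ k ∨ p) forces k = True.
Try n = True:
  (¬c ∨ ¬n ∨ ¬u) forces u = False.
  (¬n ∨ r ∨ u) forces r = True.
  clause (¬k ∨ ¬n ∨ ¬r) is falsified — backtrack.
So n = False.
  then (g ∨ ¬k ∨ n) forces g = True.
Set v = True.
  then (h ∨ ¬v) forces h = True.
  then (n ∨ ¬u ∨ ¬v) forces u = False.
  then (n ∨ r ∨ u) forces r = True.
All clauses satisfied.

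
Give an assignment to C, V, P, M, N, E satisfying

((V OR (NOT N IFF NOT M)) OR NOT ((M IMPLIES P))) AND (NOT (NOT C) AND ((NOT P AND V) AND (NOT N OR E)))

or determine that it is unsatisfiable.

C=T, V=T, P=F, M=F, N=F, E=F

  (V OR (NOT N IFF NOT M)) OR NOT ((M IMPLIES P)) = True
    V OR (NOT N IFF NOT M) = True
      NOT N IFF NOT M = True
        NOT N = True
        NOT M = True
    NOT ((M IMPLIES P)) = False
      M IMPLIES P = True
  NOT (NOT C) AND ((NOT P AND V) AND (NOT N OR E)) = True
    NOT (NOT C) = True
      NOT C = False
    (NOT P AND V) AND (NOT N OR E) = True
      NOT P AND V = True
        NOT P = True
      NOT N OR E = True
        NOT N = True
Both conjuncts True, so the formula holds.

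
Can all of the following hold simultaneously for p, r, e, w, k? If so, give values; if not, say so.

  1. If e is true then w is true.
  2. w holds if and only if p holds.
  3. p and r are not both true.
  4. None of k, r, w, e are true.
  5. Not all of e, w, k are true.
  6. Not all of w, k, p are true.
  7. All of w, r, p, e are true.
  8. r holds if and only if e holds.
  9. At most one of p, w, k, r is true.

No satisfying assignment exists.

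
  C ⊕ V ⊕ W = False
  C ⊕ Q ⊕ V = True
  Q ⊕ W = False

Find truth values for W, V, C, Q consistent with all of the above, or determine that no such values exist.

Unsatisfiable — no assignment works.

Adding constraints 1, 2, 3 mod 2: every variable appears an even number of times on the left, so the left side is 0.
But the right sides sum to 1 (mod 2). 0 ≠ 1 — the system is inconsistent.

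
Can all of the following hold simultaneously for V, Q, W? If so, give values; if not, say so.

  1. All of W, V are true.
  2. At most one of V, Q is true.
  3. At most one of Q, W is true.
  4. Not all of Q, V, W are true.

V = True, Q = False, W = True

  (1) {W, V}: all 2 true ✓
  (2) {V, Q}: 1 true — at most one ✓
  (3) {Q, W}: 1 true — at most one ✓
  (4) {Q, V, W}: 2/3 true — not all ✓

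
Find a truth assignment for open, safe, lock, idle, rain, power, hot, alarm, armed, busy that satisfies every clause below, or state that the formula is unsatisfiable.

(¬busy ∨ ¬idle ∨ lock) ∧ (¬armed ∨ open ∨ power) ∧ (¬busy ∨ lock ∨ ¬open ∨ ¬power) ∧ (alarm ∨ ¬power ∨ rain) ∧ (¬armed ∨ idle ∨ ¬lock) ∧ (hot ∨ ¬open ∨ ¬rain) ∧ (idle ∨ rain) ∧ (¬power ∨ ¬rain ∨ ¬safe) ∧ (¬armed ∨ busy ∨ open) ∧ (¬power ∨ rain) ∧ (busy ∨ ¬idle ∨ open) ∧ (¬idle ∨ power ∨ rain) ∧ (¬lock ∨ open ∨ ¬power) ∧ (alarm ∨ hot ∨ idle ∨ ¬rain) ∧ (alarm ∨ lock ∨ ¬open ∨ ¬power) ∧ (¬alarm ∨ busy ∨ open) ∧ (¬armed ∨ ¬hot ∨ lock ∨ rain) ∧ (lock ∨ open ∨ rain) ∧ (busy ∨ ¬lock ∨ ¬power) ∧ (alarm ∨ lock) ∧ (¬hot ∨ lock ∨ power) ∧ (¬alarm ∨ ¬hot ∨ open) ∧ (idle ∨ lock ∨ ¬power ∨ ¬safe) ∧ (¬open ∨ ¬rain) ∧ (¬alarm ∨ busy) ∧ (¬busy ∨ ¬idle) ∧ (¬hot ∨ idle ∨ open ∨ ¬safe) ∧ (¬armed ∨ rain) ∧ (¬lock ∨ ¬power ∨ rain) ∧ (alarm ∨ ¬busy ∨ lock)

Try open = True:
  (¬open ∨ ¬rain) forces rain = False.
  (idle ∨ rain) forces idle = True.
  (¬power ∨ rain) forces power = False.
  clause (¬idle ∨ power ∨ rain) is falsified — backtrack.
So open = False.
Set safe = False.
Set lock = True.
  then (¬lock ∨ open ∨ ¬power) forces power = False.
  then (¬armed ∨ open ∨ power) forces armed = False.
Set idle = False.
  then (idle ∨ rain) forces rain = True.
Set hot = False.
  then (alarm ∨ hot ∨ idle ∨ ¬rain) forces alarm = True.
  then (¬alarm ∨ busy ∨ open) forces busy = True.
All clauses satisfied.

open = False, safe = False, lock = True, idle = False, rain = True, power = False, hot = False, alarm = True, armed = False, busy = True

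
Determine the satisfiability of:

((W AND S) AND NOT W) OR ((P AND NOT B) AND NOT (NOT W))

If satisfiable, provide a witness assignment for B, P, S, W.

B=F, P=T, S=F, W=T

  ((W AND S) AND NOT W) OR ((P AND NOT B) AND NOT (NOT W)) = True
    (W AND S) AND NOT W = False
      W AND S = False
      NOT W = False
    (P AND NOT B) AND NOT (NOT W) = True
      P AND NOT B = True
        NOT B = True
      NOT (NOT W) = True
        NOT W = False
The formula evaluates to True.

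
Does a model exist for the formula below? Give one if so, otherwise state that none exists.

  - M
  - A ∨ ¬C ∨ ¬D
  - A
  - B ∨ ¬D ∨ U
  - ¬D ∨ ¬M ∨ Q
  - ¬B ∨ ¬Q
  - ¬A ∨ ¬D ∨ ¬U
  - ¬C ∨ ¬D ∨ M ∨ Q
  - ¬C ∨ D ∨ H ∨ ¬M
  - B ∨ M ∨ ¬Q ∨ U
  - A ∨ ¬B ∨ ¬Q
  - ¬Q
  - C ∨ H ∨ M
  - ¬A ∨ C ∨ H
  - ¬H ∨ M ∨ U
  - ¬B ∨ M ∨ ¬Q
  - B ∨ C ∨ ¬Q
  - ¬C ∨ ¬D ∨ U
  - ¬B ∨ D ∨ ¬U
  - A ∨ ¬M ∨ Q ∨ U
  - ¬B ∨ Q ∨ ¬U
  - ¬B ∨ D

B=F, A=T, Q=F, D=F, H=T, C=T, U=F, M=T

Unit clause (M) forces M = True.
Unit clause (A) forces A = True.
Unit clause (¬Q) forces Q = False.
In (¬D ∨ ¬M ∨ Q) only ¬D is left, so D = False.
In (¬B ∨ D) only ¬B is left, so B = False.
Try H = False:
  (¬C ∨ D ∨ H ∨ ¬M) forces C = False.
  clause (¬A ∨ C ∨ H) is falsified — backtrack.
So H = True.
Set C = True.
Set U = False.
All clauses satisfied.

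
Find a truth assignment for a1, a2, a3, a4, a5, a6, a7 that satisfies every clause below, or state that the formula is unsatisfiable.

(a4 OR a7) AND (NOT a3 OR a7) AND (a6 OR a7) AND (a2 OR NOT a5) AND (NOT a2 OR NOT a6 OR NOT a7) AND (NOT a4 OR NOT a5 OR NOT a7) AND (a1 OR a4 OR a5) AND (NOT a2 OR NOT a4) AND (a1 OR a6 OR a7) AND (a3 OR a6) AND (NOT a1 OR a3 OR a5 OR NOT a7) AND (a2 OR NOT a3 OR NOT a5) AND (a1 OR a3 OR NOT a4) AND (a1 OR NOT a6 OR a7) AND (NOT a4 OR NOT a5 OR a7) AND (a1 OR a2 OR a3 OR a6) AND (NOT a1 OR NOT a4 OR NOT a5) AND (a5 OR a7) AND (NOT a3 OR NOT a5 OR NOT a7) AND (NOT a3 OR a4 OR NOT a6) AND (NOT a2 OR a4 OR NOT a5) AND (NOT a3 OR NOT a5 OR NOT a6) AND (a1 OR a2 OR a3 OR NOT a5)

a1=T, a2=F, a3=T, a4=F, a5=F, a6=F, a7=T

Set a1 = True.
Set a2 = False.
  then (a2 OR NOT a5) forces a5 = False.
  then (a5 OR a7) forces a7 = True.
  then (NOT a1 OR a3 OR a5 OR NOT a7) forces a3 = True.
Set a4 = False.
  then (NOT a3 OR a4 OR NOT a6) forces a6 = False.
All clauses satisfied.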